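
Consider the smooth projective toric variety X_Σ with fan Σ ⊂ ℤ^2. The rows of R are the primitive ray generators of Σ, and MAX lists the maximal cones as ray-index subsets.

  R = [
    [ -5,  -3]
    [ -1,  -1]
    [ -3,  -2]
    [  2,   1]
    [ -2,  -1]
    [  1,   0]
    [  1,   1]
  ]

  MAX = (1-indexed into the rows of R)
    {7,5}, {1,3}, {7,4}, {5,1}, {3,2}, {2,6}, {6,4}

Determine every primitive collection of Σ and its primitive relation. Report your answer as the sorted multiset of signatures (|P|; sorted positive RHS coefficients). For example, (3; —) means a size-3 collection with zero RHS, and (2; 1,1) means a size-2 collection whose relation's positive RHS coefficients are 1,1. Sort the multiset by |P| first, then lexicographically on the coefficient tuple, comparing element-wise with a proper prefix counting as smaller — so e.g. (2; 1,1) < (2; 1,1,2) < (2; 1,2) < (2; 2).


Primitive collections (14):

  P = {2,7}:  v_{2} + v_{7} = 0  ⟹  sig = (2; —)
  P = {4,5}:  v_{4} + v_{5} = 0  ⟹  sig = (2; —)
  P = {1,4}:  v_{1} + v_{4} = v_{3}  ⟹  sig = (2; 1)
  P = {2,4}:  v_{2} + v_{4} = v_{6}  ⟹  sig = (2; 1)
  P = {2,5}:  v_{2} + v_{5} = v_{3}  ⟹  sig = (2; 1)
  P = {3,4}:  v_{3} + v_{4} = v_{2}  ⟹  sig = (2; 1)
  P = {3,5}:  v_{3} + v_{5} = v_{1}  ⟹  sig = (2; 1)
  P = {3,7}:  v_{3} + v_{7} = v_{5}  ⟹  sig = (2; 1)
  P = {5,6}:  v_{5} + v_{6} = v_{2}  ⟹  sig = (2; 1)
  P = {6,7}:  v_{6} + v_{7} = v_{4}  ⟹  sig = (2; 1)
  P = {1,6}:  v_{1} + v_{6} = v_{2} + v_{3}  ⟹  sig = (2; 1,1)
  P = {1,2}:  v_{1} + v_{2} = 2·v_{3}  ⟹  sig = (2; 2)
  P = {1,7}:  v_{1} + v_{7} = 2·v_{5}  ⟹  sig = (2; 2)
  P = {3,6}:  v_{3} + v_{6} = 2·v_{2}  ⟹  sig = (2; 2)

Hence PRS(X_Σ) =
{ (2; —) ×2,  (2; 1) ×8,  (2; 1,1),  (2; 2) ×3 }


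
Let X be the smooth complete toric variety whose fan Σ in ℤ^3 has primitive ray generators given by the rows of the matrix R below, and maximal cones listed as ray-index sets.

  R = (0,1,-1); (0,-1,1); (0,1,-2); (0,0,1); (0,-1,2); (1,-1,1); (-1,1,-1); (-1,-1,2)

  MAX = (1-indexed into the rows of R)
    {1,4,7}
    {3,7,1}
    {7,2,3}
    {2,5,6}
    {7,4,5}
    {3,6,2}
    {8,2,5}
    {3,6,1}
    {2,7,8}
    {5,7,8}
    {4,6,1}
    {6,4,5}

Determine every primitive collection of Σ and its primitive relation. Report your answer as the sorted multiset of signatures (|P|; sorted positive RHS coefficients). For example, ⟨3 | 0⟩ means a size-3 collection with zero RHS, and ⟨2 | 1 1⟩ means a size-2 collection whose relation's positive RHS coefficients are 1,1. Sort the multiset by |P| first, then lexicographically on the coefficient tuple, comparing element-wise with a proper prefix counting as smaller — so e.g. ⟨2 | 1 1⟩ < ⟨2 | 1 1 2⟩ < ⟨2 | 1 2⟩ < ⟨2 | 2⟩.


Minimal non-faces — 11 found among 8 rays, 12 max cones:

  {1,2}:  v_{1} + v_{2} = 0 — sig = ⟨2 | 0⟩
  {3,5}:  v_{3} + v_{5} = 0 — sig = ⟨2 | 0⟩
  {6,7}:  v_{6} + v_{7} = 0 — sig = ⟨2 | 0⟩
  {1,5}:  v_{1} + v_{5} = v_{4} — sig = ⟨2 | 1⟩
  {2,4}:  v_{2} + v_{4} = v_{5} — sig = ⟨2 | 1⟩
  {3,4}:  v_{3} + v_{4} = v_{1} — sig = ⟨2 | 1⟩
  {1,8}:  v_{1} + v_{8} = v_{5} + v_{7} — sig = ⟨2 | 1 1⟩
  {3,8}:  v_{3} + v_{8} = v_{2} + v_{7} — sig = ⟨2 | 1 1⟩
  {6,8}:  v_{6} + v_{8} = v_{2} + v_{5} — sig = ⟨2 | 1 1⟩
  {4,8}:  v_{4} + v_{8} = 2·v_{5} + v_{7} — sig = ⟨2 | 1 2⟩
  {2,5,7}:  v_{2} + v_{5} + v_{7} = v_{8} — sig = ⟨3 | 1⟩

Hence PRS(X_Σ) =
{ ⟨2 | 0⟩ ×3,  ⟨2 | 1⟩ ×3,  ⟨2 | 1 1⟩ ×3,  ⟨2 | 1 2⟩,  ⟨3 | 1⟩ }


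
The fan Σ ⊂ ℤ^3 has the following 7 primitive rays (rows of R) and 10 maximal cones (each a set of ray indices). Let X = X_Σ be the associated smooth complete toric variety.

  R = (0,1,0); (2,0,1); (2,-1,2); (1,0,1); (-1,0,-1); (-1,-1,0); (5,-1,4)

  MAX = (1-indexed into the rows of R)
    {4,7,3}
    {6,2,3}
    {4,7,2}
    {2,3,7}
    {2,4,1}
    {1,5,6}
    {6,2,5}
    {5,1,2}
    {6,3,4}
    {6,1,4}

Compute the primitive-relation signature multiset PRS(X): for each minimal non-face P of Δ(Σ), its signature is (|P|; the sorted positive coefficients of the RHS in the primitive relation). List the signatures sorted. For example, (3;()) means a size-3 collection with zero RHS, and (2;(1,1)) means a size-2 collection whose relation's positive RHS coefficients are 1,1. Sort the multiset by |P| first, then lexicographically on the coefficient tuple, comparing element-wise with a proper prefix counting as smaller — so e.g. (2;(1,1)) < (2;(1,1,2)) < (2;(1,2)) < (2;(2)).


Δ(Σ) — 7 vertices, 9 min non-faces:

  P = {4,5}:  v_{4} + v_{5} = 0  ⟹  sig = (2;())
  P = {3,5}:  v_{3} + v_{5} = v_{2} + v_{6}  ⟹  sig = (2;(1,1))
  P = {5,7}:  v_{5} + v_{7} = v_{2} + v_{3}  ⟹  sig = (2;(1,1))
  P = {1,7}:  v_{1} + v_{7} = v_{2} + 3·v_{4}  ⟹  sig = (2;(1,3))
  P = {1,3}:  v_{1} + v_{3} = 2·v_{4}  ⟹  sig = (2;(2))
  P = {6,7}:  v_{6} + v_{7} = 2·v_{3}  ⟹  sig = (2;(2))
  P = {1,2,6}:  v_{1} + v_{2} + v_{6} = v_{4}  ⟹  sig = (3;(1))
  P = {2,3,4}:  v_{2} + v_{3} + v_{4} = v_{7}  ⟹  sig = (3;(1))
  P = {2,4,6}:  v_{2} + v_{4} + v_{6} = v_{3}  ⟹  sig = (3;(1))

Signatures (|P|; sorted positive RHS coefficients), sorted:
{ (2;()),  (2;(1,1)) ×2,  (2;(1,3)),  (2;(2)) ×2,  (3;(1)) ×3 }


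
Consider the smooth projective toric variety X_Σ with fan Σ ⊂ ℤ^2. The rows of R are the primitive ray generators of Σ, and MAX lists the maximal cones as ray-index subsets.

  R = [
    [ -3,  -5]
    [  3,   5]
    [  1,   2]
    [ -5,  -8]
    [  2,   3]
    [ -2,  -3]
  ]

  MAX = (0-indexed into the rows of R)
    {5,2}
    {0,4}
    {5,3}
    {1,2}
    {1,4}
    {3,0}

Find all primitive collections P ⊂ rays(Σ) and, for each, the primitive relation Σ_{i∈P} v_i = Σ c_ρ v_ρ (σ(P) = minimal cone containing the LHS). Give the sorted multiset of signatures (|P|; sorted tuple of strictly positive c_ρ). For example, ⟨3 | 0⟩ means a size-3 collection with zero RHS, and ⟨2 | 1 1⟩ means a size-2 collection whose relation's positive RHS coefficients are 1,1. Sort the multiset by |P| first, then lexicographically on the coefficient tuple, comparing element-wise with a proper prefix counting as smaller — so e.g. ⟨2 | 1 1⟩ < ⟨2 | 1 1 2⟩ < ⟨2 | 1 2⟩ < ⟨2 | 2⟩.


Minimal non-faces — 9 found among 6 rays, 6 max cones:

  {0,1}:  v_{0} + v_{1} = 0  so sig = ⟨2 | 0⟩
  {4,5}:  v_{4} + v_{5} = 0  so sig = ⟨2 | 0⟩
  {0,2}:  v_{0} + v_{2} = v_{5}  so sig = ⟨2 | 1⟩
  {0,5}:  v_{0} + v_{5} = v_{3}  so sig = ⟨2 | 1⟩
  {1,3}:  v_{1} + v_{3} = v_{5}  so sig = ⟨2 | 1⟩
  {1,5}:  v_{1} + v_{5} = v_{2}  so sig = ⟨2 | 1⟩
  {2,4}:  v_{2} + v_{4} = v_{1}  so sig = ⟨2 | 1⟩
  {3,4}:  v_{3} + v_{4} = v_{0}  so sig = ⟨2 | 1⟩
  {2,3}:  v_{2} + v_{3} = 2·v_{5}  so sig = ⟨2 | 2⟩

Sorted signature multiset PRS(X):
{ ⟨2 | 0⟩ ×2,  ⟨2 | 1⟩ ×6,  ⟨2 | 2⟩ }


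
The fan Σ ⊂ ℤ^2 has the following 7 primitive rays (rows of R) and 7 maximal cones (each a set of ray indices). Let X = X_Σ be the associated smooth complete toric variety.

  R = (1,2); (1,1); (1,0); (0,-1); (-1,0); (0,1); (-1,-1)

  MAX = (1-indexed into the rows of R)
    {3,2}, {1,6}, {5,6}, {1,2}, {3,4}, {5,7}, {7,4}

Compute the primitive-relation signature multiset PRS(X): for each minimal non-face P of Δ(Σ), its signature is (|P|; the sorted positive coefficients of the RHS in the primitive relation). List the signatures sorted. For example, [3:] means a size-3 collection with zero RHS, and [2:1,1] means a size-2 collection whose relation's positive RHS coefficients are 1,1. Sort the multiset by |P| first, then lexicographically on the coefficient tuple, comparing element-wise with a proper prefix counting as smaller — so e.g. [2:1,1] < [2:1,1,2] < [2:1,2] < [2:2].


14 collections generate NE(X_Σ); each relation:

  P = {2,7}:  v_{2} + v_{7} = 0  ⇒ sig = [2:]
  P = {3,5}:  v_{3} + v_{5} = 0  ⇒ sig = [2:]
  P = {4,6}:  v_{4} + v_{6} = 0  ⇒ sig = [2:]
  P = {1,4}:  v_{1} + v_{4} = v_{2}  ⇒ sig = [2:1]
  P = {1,7}:  v_{1} + v_{7} = v_{6}  ⇒ sig = [2:1]
  P = {2,4}:  v_{2} + v_{4} = v_{3}  ⇒ sig = [2:1]
  P = {2,5}:  v_{2} + v_{5} = v_{6}  ⇒ sig = [2:1]
  P = {2,6}:  v_{2} + v_{6} = v_{1}  ⇒ sig = [2:1]
  P = {3,6}:  v_{3} + v_{6} = v_{2}  ⇒ sig = [2:1]
  P = {3,7}:  v_{3} + v_{7} = v_{4}  ⇒ sig = [2:1]
  P = {4,5}:  v_{4} + v_{5} = v_{7}  ⇒ sig = [2:1]
  P = {6,7}:  v_{6} + v_{7} = v_{5}  ⇒ sig = [2:1]
  P = {1,3}:  v_{1} + v_{3} = 2·v_{2}  ⇒ sig = [2:2]
  P = {1,5}:  v_{1} + v_{5} = 2·v_{6}  ⇒ sig = [2:2]

so the primitive-relation signature multiset is
{ [2:] ×3,  [2:1] ×9,  [2:2] ×2 }


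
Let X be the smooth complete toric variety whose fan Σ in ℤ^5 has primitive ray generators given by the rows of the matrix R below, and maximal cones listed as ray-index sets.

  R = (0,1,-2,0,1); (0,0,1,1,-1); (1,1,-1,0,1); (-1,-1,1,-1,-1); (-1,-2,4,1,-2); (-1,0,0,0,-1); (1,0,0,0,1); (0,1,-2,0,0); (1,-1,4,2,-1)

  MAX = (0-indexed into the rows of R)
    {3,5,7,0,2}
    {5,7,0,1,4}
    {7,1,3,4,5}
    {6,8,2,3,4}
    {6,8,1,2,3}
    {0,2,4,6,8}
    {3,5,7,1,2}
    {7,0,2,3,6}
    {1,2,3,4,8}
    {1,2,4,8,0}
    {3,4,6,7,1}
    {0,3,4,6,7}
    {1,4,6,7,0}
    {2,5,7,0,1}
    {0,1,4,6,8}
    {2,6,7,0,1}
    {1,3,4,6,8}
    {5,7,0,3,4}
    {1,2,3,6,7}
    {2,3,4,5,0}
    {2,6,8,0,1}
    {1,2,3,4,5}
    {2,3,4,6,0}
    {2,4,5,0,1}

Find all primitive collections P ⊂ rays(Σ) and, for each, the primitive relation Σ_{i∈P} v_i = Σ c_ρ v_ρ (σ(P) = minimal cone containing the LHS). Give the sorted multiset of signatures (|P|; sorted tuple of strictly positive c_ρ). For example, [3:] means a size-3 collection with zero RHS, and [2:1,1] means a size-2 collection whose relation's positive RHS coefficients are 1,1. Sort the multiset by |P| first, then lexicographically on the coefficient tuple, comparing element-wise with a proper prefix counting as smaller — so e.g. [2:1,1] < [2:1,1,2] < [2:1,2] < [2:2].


Primitive collections (7):

  P = {5,6}:  v_{5} + v_{6} = 0  ⟹  sig = [2:]
  P = {5,8}:  v_{5} + v_{8} = v_{1} + v_{2} + v_{4}  ⟹  sig = [2:1,1,1]
  P = {7,8}:  v_{7} + v_{8} = 2·v_{1} + v_{6}  ⟹  sig = [2:1,2]
  P = {0,1,3}:  v_{0} + v_{1} + v_{3} = v_{5}  ⟹  sig = [3:1]
  P = {2,4,7}:  v_{2} + v_{4} + v_{7} = v_{1}  ⟹  sig = [3:1]
  P = {0,3,8}:  v_{0} + v_{3} + v_{8} = v_{2} + v_{4}  ⟹  sig = [3:1,1]
  P = {1,2,4,6}:  v_{1} + v_{2} + v_{4} + v_{6} = v_{8}  ⟹  sig = [4:1]

Signatures (|P|; sorted positive RHS coefficients), sorted:
{ [2:],  [2:1,1,1],  [2:1,2],  [3:1] ×2,  [3:1,1],  [4:1] }


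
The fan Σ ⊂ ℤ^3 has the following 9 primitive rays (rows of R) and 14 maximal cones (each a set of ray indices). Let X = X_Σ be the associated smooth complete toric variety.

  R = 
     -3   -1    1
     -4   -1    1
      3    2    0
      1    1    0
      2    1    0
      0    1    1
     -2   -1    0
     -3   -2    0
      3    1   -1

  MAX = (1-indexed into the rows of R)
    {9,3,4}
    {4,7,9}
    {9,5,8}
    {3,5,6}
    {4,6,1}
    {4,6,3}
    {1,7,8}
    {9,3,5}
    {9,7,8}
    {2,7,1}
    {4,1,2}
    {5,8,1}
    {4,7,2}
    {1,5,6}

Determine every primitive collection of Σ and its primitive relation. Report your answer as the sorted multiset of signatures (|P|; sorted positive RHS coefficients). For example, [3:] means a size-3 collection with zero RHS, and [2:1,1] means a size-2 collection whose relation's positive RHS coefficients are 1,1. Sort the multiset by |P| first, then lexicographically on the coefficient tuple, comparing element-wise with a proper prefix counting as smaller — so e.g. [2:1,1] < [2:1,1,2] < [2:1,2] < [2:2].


Minimal non-faces — 16 found among 9 rays, 14 max cones:

  • {1,9}:  v_{1} + v_{9} = 0  so sig = [2:]
  • {3,8}:  v_{3} + v_{8} = 0  so sig = [2:]
  • {5,7}:  v_{5} + v_{7} = 0  so sig = [2:]
  • {1,3}:  v_{1} + v_{3} = v_{6}  so sig = [2:1]
  • {3,7}:  v_{3} + v_{7} = v_{4}  so sig = [2:1]
  • {4,5}:  v_{4} + v_{5} = v_{3}  so sig = [2:1]
  • {4,8}:  v_{4} + v_{8} = v_{7}  so sig = [2:1]
  • {6,8}:  v_{6} + v_{8} = v_{1}  so sig = [2:1]
  • {6,9}:  v_{6} + v_{9} = v_{3}  so sig = [2:1]
  • {2,5}:  v_{2} + v_{5} = v_{1} + v_{4}  so sig = [2:1,1]
  • {2,9}:  v_{2} + v_{9} = v_{4} + v_{7}  so sig = [2:1,1]
  • {6,7}:  v_{6} + v_{7} = v_{1} + v_{4}  so sig = [2:1,1]
  • {2,3}:  v_{2} + v_{3} = v_{1} + 2·v_{4}  so sig = [2:1,2]
  • {2,8}:  v_{2} + v_{8} = v_{1} + 2·v_{7}  so sig = [2:1,2]
  • {2,6}:  v_{2} + v_{6} = 2·v_{1} + 2·v_{4}  so sig = [2:2,2]
  • {1,4,7}:  v_{1} + v_{4} + v_{7} = v_{2}  so sig = [3:1]

so the primitive-relation signature multiset is
    [2:]
    [2:]
    [2:]
    [2:1]
    [2:1]
    [2:1]
    [2:1]
    [2:1]
    [2:1]
    [2:1,1]
    [2:1,1]
    [2:1,1]
    [2:1,2]
    [2:1,2]
    [2:2,2]
    [3:1]


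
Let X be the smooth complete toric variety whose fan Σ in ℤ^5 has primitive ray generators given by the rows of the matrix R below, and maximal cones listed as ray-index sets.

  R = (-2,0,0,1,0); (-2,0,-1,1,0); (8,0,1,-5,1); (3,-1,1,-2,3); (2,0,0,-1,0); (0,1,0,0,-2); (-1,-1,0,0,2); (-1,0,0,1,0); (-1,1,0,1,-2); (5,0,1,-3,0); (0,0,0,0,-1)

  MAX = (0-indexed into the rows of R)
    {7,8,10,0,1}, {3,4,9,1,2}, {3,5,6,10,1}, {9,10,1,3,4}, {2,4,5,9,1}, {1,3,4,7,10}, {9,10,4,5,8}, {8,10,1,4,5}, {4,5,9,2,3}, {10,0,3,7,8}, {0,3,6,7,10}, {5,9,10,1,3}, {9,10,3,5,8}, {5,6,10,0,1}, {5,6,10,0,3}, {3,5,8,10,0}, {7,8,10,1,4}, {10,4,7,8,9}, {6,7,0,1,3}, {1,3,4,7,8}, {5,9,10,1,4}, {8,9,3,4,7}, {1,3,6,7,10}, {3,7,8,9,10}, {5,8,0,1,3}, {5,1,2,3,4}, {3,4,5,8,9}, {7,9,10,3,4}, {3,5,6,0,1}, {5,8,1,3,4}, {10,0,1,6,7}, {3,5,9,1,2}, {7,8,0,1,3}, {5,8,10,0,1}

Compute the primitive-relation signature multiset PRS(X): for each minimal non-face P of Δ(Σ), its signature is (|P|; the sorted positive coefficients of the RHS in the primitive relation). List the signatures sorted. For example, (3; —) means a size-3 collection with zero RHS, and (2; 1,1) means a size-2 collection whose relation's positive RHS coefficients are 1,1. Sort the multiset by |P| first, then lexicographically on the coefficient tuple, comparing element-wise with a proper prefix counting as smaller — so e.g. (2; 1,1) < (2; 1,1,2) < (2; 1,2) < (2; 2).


18 minimal non-faces of Δ(Σ) (on 11 rays):

  {0,4}:  v_{0} + v_{4} = 0 — sig = (2; —)
  {5,7}:  v_{5} + v_{7} = v_{8} — sig = (2; 1)
  {6,8}:  v_{6} + v_{8} = v_{0} — sig = (2; 1)
  {0,9}:  v_{0} + v_{9} = v_{3} + v_{5} + v_{10} — sig = (2; 1,1,1)
  {4,6}:  v_{4} + v_{6} = v_{1} + v_{3} + v_{10} — sig = (2; 1,1,1)
  {0,2}:  v_{0} + v_{2} = v_{1} + v_{3} + v_{5} + v_{9} — sig = (2; 1,1,1,1)
  {2,6}:  v_{2} + v_{6} = 2·v_{1} + 2·v_{3} + v_{5} + v_{9} + v_{10} — sig = (2; 1,1,1,2,2)
  {2,7}:  v_{2} + v_{7} = v_{3} + 2·v_{4} + v_{5} — sig = (2; 1,1,2)
  {6,9}:  v_{6} + v_{9} = v_{1} + 2·v_{3} + v_{5} + 2·v_{10} — sig = (2; 1,1,2,2)
  {2,10}:  v_{2} + v_{10} = v_{1} + 2·v_{9} — sig = (2; 1,2)
  {2,8}:  v_{2} + v_{8} = v_{3} + 2·v_{4} + 2·v_{5} — sig = (2; 1,2,2)
  {1,7,9}:  v_{1} + v_{7} + v_{9} = v_{4} — sig = (3; 1)
  {1,8,9}:  v_{1} + v_{8} + v_{9} = v_{4} + v_{5} — sig = (3; 1,1)
  {1,3,8,10}:  v_{1} + v_{3} + v_{8} + v_{10} = 0 — sig = (4; —)
  {0,1,3,10}:  v_{0} + v_{1} + v_{3} + v_{10} = v_{6} — sig = (4; 1)
  {3,4,5,10}:  v_{3} + v_{4} + v_{5} + v_{10} = v_{9} — sig = (4; 1)
  {3,4,8,10}:  v_{3} + v_{4} + v_{8} + v_{10} = v_{7} + v_{9} — sig = (4; 1,1)
  {1,3,4,5,9}:  v_{1} + v_{3} + v_{4} + v_{5} + v_{9} = v_{2} — sig = (5; 1)

so the primitive-relation signature multiset is
[(2; —), (2; 1), (2; 1), (2; 1,1,1), (2; 1,1,1), (2; 1,1,1,1), (2; 1,1,1,2,2), (2; 1,1,2), (2; 1,1,2,2), (2; 1,2), (2; 1,2,2), (3; 1), (3; 1,1), (4; —), (4; 1), (4; 1), (4; 1,1), (5; 1)]


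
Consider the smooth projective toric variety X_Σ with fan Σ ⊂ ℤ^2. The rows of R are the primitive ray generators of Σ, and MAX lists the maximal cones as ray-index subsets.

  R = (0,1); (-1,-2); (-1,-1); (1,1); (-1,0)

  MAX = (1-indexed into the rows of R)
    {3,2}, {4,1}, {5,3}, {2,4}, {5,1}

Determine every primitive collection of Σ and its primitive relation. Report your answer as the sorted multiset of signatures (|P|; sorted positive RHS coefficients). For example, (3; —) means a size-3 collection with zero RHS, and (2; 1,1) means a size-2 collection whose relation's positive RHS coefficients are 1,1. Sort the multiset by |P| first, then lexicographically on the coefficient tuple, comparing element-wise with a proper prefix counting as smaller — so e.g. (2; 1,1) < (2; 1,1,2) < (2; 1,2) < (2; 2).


The 5 primitive collections of Σ (r=5, n=2):

  P = {3,4}:  v_{3} + v_{4} = 0  so sig = (2; —)
  P = {1,2}:  v_{1} + v_{2} = v_{3}  so sig = (2; 1)
  P = {1,3}:  v_{1} + v_{3} = v_{5}  so sig = (2; 1)
  P = {4,5}:  v_{4} + v_{5} = v_{1}  so sig = (2; 1)
  P = {2,5}:  v_{2} + v_{5} = 2·v_{3}  so sig = (2; 2)

so the primitive-relation signature multiset is
[(2; —), (2; 1), (2; 1), (2; 1), (2; 2)]


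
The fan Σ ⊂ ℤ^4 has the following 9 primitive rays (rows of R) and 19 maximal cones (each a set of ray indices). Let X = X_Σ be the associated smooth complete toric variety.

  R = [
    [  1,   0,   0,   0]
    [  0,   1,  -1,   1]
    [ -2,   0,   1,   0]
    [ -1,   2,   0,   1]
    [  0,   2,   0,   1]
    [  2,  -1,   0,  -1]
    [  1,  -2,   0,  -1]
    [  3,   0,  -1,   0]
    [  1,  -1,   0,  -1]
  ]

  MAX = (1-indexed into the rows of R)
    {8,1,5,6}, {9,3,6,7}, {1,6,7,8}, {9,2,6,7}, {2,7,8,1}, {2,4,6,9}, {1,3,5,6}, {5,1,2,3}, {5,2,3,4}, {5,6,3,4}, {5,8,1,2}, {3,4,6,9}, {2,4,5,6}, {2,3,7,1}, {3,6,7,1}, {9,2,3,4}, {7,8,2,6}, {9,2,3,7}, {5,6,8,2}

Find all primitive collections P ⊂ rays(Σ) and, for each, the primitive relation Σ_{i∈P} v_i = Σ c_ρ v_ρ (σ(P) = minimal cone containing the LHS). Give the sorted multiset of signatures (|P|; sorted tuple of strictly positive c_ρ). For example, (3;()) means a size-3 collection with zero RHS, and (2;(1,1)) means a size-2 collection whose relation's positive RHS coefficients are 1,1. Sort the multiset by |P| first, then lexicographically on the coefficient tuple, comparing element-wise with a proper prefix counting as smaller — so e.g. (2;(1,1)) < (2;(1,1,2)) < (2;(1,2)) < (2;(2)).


Primitive collections (10):

  {4,7}:  v_{4} + v_{7} = 0  →  sig = (2;())
  {1,4}:  v_{1} + v_{4} = v_{5}  →  sig = (2;(1))
  {1,9}:  v_{1} + v_{9} = v_{6}  →  sig = (2;(1))
  {3,8}:  v_{3} + v_{8} = v_{1}  →  sig = (2;(1))
  {5,7}:  v_{5} + v_{7} = v_{1}  →  sig = (2;(1))
  {5,9}:  v_{5} + v_{9} = v_{4} + v_{6}  →  sig = (2;(1,1))
  {4,8}:  v_{4} + v_{8} = v_{2} + v_{5} + v_{6}  →  sig = (2;(1,1,1))
  {8,9}:  v_{8} + v_{9} = v_{2} + 2·v_{6}  →  sig = (2;(1,2))
  {2,3,6}:  v_{2} + v_{3} + v_{6} = 0  →  sig = (3;())
  {1,2,6}:  v_{1} + v_{2} + v_{6} = v_{8}  →  sig = (3;(1))

Signatures (|P|; sorted positive RHS coefficients), sorted:
    (2;())
    (2;(1))
    (2;(1))
    (2;(1))
    (2;(1))
    (2;(1,1))
    (2;(1,1,1))
    (2;(1,2))
    (3;())
    (3;(1))


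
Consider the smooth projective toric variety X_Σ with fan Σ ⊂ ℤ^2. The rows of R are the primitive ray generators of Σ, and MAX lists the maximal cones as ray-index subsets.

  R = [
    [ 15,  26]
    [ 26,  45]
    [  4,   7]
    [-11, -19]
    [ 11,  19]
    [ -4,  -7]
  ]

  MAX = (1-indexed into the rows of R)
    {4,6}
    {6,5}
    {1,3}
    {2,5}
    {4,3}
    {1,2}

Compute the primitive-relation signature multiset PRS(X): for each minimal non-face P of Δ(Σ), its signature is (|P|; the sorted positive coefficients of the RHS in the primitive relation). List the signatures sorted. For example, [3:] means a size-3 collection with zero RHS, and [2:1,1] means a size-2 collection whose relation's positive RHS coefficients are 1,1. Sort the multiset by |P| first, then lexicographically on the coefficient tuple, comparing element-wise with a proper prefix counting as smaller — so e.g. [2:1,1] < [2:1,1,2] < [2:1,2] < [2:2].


Δ(Σ) — 6 vertices, 9 min non-faces:

  P={3,6}:  v_{3} + v_{6} = 0  →  sig = [2:]
  P={4,5}:  v_{4} + v_{5} = 0  →  sig = [2:]
  P={1,4}:  v_{1} + v_{4} = v_{3}  →  sig = [2:1]
  P={1,5}:  v_{1} + v_{5} = v_{2}  →  sig = [2:1]
  P={1,6}:  v_{1} + v_{6} = v_{5}  →  sig = [2:1]
  P={2,4}:  v_{2} + v_{4} = v_{1}  →  sig = [2:1]
  P={3,5}:  v_{3} + v_{5} = v_{1}  →  sig = [2:1]
  P={2,3}:  v_{2} + v_{3} = 2·v_{1}  →  sig = [2:2]
  P={2,6}:  v_{2} + v_{6} = 2·v_{5}  →  sig = [2:2]

so the primitive-relation signature multiset is
    [2:]
    [2:]
    [2:1]
    [2:1]
    [2:1]
    [2:1]
    [2:1]
    [2:2]
    [2:2]


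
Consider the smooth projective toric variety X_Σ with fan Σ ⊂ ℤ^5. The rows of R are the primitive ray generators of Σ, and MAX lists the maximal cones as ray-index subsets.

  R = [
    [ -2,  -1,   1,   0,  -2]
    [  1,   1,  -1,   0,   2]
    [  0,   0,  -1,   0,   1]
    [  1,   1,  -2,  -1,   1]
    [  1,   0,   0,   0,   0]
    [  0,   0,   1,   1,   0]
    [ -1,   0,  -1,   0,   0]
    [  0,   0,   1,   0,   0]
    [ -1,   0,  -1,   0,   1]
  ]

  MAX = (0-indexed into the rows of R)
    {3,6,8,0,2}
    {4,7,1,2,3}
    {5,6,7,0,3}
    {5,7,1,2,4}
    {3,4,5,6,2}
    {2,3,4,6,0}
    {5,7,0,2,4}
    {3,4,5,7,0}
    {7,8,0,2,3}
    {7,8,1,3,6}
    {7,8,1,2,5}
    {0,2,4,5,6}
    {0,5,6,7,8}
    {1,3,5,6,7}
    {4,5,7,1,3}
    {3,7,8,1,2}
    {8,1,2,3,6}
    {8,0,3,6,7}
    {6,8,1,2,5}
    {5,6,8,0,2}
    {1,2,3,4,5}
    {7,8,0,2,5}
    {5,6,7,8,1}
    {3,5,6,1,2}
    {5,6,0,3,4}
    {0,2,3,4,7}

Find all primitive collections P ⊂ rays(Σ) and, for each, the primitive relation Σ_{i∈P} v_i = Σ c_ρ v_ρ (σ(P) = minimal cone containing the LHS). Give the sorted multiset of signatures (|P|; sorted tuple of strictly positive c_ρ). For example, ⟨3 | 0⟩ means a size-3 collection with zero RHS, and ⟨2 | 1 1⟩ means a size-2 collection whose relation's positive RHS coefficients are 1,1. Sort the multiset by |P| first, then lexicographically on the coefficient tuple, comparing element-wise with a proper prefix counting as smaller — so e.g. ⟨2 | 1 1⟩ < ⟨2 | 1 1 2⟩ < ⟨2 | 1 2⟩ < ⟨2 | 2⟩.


Minimal non-faces — 8 found among 9 rays, 26 max cones:

  {4,8}:  v_{4} + v_{8} = v_{2} — sig = ⟨2 | 1⟩
  {0,1}:  v_{0} + v_{1} = v_{6} + v_{7} — sig = ⟨2 | 1 1⟩
  {4,6,7}:  v_{4} + v_{6} + v_{7} = 0 — sig = ⟨3 | 0⟩
  {2,6,7}:  v_{2} + v_{6} + v_{7} = v_{8} — sig = ⟨3 | 1⟩
  {3,5,8}:  v_{3} + v_{5} + v_{8} = v_{1} + v_{6} — sig = ⟨3 | 1 1⟩
  {1,4,6}:  v_{1} + v_{4} + v_{6} = v_{2} + v_{3} + v_{5} — sig = ⟨3 | 1 1 1⟩
  {0,2,3,5}:  v_{0} + v_{2} + v_{3} + v_{5} = v_{6} — sig = ⟨4 | 1⟩
  {2,3,5,7}:  v_{2} + v_{3} + v_{5} + v_{7} = v_{1} — sig = ⟨4 | 1⟩

so the primitive-relation signature multiset is
{ ⟨2 | 1⟩,  ⟨2 | 1 1⟩,  ⟨3 | 0⟩,  ⟨3 | 1⟩,  ⟨3 | 1 1⟩,  ⟨3 | 1 1 1⟩,  ⟨4 | 1⟩ ×2 }


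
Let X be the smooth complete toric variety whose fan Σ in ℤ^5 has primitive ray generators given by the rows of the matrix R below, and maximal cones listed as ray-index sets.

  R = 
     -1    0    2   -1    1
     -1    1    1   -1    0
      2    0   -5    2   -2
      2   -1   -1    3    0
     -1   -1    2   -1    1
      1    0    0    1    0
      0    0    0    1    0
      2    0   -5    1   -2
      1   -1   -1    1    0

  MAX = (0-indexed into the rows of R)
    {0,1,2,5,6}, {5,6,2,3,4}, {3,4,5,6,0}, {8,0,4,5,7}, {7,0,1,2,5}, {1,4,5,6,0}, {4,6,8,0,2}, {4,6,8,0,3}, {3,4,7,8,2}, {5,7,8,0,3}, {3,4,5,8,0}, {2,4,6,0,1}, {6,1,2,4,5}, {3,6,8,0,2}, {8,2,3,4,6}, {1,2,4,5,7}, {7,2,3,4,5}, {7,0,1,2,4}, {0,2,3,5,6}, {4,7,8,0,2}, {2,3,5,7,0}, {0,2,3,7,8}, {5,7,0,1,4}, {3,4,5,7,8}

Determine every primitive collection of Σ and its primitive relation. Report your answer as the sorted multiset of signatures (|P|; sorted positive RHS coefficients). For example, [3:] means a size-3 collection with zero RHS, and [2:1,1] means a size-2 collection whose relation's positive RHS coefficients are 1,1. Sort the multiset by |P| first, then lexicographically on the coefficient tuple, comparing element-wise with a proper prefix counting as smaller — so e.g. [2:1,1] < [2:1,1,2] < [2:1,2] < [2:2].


Δ(Σ) — 9 vertices, 8 min non-faces:

  {1,8}:  v_{1} + v_{8} = 0  ⟹  sig = [2:]
  {6,7}:  v_{6} + v_{7} = v_{2}  ⟹  sig = [2:1]
  {1,3}:  v_{1} + v_{3} = v_{5} + v_{6}  ⟹  sig = [2:1,1]
  {5,6,8}:  v_{5} + v_{6} + v_{8} = v_{3}  ⟹  sig = [3:1]
  {2,5,8}:  v_{2} + v_{5} + v_{8} = v_{3} + v_{7}  ⟹  sig = [3:1,1]
  {0,2,4,5}:  v_{0} + v_{2} + v_{4} + v_{5} = v_{8}  ⟹  sig = [4:1]
  {0,2,3,4}:  v_{0} + v_{2} + v_{3} + v_{4} = v_{6} + 2·v_{8}  ⟹  sig = [4:1,2]
  {0,3,4,7}:  v_{0} + v_{3} + v_{4} + v_{7} = 2·v_{8}  ⟹  sig = [4:2]

Hence PRS(X_Σ) =
    [2:]
    [2:1]
    [2:1,1]
    [3:1]
    [3:1,1]
    [4:1]
    [4:1,2]
    [4:2]


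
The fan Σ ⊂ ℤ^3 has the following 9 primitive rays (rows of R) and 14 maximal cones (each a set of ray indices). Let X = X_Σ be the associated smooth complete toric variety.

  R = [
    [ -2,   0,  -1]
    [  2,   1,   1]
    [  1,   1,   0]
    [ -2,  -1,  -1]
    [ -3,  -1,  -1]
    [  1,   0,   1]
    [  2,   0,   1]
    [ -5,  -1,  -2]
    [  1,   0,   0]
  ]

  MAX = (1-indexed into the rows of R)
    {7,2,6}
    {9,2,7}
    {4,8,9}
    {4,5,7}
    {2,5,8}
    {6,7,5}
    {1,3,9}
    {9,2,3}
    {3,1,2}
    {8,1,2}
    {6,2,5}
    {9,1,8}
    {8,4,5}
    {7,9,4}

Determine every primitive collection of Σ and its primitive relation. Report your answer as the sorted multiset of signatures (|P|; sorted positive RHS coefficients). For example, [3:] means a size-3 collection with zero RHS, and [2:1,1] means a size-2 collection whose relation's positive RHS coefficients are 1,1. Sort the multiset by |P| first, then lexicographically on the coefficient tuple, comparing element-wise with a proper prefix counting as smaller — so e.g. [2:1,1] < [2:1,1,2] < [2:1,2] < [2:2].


18 collections generate NE(X_Σ); each relation:

  P = {1,7}:  v_{1} + v_{7} = 0  so sig = [2:]
  P = {2,4}:  v_{2} + v_{4} = 0  so sig = [2:]
  P = {1,5}:  v_{1} + v_{5} = v_{8}  so sig = [2:1]
  P = {3,5}:  v_{3} + v_{5} = v_{1}  so sig = [2:1]
  P = {3,6}:  v_{3} + v_{6} = v_{2}  so sig = [2:1]
  P = {5,9}:  v_{5} + v_{9} = v_{4}  so sig = [2:1]
  P = {6,9}:  v_{6} + v_{9} = v_{7}  so sig = [2:1]
  P = {7,8}:  v_{7} + v_{8} = v_{5}  so sig = [2:1]
  P = {1,4}:  v_{1} + v_{4} = v_{8} + v_{9}  so sig = [2:1,1]
  P = {1,6}:  v_{1} + v_{6} = v_{2} + v_{5}  so sig = [2:1,1]
  P = {3,4}:  v_{3} + v_{4} = v_{1} + v_{9}  so sig = [2:1,1]
  P = {3,7}:  v_{3} + v_{7} = v_{2} + v_{9}  so sig = [2:1,1]
  P = {4,6}:  v_{4} + v_{6} = v_{5} + v_{7}  so sig = [2:1,1]
  P = {6,8}:  v_{6} + v_{8} = v_{2} + 2·v_{5}  so sig = [2:1,2]
  P = {3,8}:  v_{3} + v_{8} = 2·v_{1}  so sig = [2:2]
  P = {1,2,9}:  v_{1} + v_{2} + v_{9} = v_{3}  so sig = [3:1]
  P = {2,5,7}:  v_{2} + v_{5} + v_{7} = v_{6}  so sig = [3:1]
  P = {2,8,9}:  v_{2} + v_{8} + v_{9} = v_{1}  so sig = [3:1]

so the primitive-relation signature multiset is
    |P|=2: 15 collections, coeffs (), (), (1), (1), (1), (1), (1), (1), (1,1), (1,1), (1,1), (1,1), (1,1), (1,2), (2)
    |P|=3: 3 collections, coeffs (1), (1), (1)


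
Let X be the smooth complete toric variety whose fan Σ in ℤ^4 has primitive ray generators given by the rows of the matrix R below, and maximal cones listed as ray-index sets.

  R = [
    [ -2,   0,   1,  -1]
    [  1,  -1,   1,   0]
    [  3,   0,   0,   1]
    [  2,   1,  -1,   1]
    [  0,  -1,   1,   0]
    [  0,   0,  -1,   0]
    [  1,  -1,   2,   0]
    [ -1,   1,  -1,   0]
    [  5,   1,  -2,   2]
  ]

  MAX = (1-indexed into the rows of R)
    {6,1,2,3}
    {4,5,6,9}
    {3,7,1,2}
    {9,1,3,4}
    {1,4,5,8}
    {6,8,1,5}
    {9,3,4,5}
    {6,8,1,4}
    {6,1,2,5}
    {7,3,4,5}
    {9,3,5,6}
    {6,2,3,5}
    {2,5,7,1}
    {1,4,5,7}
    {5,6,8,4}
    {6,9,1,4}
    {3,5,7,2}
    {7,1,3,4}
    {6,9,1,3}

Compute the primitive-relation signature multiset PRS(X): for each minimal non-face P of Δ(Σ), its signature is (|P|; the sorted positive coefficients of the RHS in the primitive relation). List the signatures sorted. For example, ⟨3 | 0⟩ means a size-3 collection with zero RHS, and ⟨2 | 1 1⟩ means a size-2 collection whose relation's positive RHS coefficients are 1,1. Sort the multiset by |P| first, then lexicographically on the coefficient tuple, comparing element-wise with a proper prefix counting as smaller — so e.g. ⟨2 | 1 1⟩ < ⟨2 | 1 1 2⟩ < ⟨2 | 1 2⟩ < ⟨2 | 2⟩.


Δ(Σ) — 9 vertices, 12 min non-faces:

  P={2,8}:  v_{2} + v_{8} = 0 ; sig = ⟨2 | 0⟩
  P={2,4}:  v_{2} + v_{4} = v_{3} ; sig = ⟨2 | 1⟩
  P={3,8}:  v_{3} + v_{8} = v_{4} ; sig = ⟨2 | 1⟩
  P={6,7}:  v_{6} + v_{7} = v_{2} ; sig = ⟨2 | 1⟩
  P={7,8}:  v_{7} + v_{8} = v_{1} + v_{4} + v_{5} ; sig = ⟨2 | 1 1 1⟩
  P={2,9}:  v_{2} + v_{9} = 2·v_{3} + v_{6} ; sig = ⟨2 | 1 2⟩
  P={8,9}:  v_{8} + v_{9} = 2·v_{4} + v_{6} ; sig = ⟨2 | 1 2⟩
  P={7,9}:  v_{7} + v_{9} = 2·v_{3} ; sig = ⟨2 | 2⟩
  P={1,3,5}:  v_{1} + v_{3} + v_{5} = v_{7} ; sig = ⟨3 | 1⟩
  P={1,5,9}:  v_{1} + v_{5} + v_{9} = v_{3} ; sig = ⟨3 | 1⟩
  P={3,4,6}:  v_{3} + v_{4} + v_{6} = v_{9} ; sig = ⟨3 | 1⟩
  P={1,4,5,6}:  v_{1} + v_{4} + v_{5} + v_{6} = 0 ; sig = ⟨4 | 0⟩

Sorted signature multiset PRS(X):
[⟨2 | 0⟩, ⟨2 | 1⟩, ⟨2 | 1⟩, ⟨2 | 1⟩, ⟨2 | 1 1 1⟩, ⟨2 | 1 2⟩, ⟨2 | 1 2⟩, ⟨2 | 2⟩, ⟨3 | 1⟩, ⟨3 | 1⟩, ⟨3 | 1⟩, ⟨4 | 0⟩]


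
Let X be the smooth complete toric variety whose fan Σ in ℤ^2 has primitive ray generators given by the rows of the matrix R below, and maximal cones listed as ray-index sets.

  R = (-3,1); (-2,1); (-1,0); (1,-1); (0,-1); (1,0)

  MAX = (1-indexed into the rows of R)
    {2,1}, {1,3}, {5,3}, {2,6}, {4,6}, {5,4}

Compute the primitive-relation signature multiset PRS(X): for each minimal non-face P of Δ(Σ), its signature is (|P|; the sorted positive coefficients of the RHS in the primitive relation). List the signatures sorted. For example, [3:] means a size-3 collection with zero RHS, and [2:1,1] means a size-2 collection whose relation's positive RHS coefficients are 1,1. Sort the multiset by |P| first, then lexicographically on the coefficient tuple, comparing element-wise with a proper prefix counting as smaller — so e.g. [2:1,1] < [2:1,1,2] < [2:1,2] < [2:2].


|primitive collections| = 9. Relations:

  {3,6}:  v_{3} + v_{6} = 0 — sig = [2:]
  {1,6}:  v_{1} + v_{6} = v_{2} — sig = [2:1]
  {2,3}:  v_{2} + v_{3} = v_{1} — sig = [2:1]
  {2,4}:  v_{2} + v_{4} = v_{3} — sig = [2:1]
  {3,4}:  v_{3} + v_{4} = v_{5} — sig = [2:1]
  {5,6}:  v_{5} + v_{6} = v_{4} — sig = [2:1]
  {1,4}:  v_{1} + v_{4} = 2·v_{3} — sig = [2:2]
  {2,5}:  v_{2} + v_{5} = 2·v_{3} — sig = [2:2]
  {1,5}:  v_{1} + v_{5} = 3·v_{3} — sig = [2:3]

Hence PRS(X_Σ) =
{ [2:],  [2:1] ×5,  [2:2] ×2,  [2:3] }


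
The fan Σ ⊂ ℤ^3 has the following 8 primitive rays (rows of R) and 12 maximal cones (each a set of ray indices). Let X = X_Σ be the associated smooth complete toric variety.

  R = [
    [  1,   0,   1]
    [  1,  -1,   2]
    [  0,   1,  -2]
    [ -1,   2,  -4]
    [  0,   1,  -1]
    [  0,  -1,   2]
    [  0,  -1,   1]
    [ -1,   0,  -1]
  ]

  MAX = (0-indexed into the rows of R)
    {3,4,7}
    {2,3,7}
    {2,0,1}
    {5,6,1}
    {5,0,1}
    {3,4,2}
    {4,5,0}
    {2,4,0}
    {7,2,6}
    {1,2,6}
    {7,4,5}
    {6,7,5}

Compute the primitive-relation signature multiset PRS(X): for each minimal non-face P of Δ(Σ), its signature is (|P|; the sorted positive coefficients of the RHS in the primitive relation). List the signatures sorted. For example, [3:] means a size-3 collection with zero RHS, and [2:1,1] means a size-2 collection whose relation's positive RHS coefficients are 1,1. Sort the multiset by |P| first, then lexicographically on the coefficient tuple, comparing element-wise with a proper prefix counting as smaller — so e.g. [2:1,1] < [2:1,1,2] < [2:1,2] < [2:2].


11 minimal non-faces of Δ(Σ) (on 8 rays):

  {0,7}:  v_{0} + v_{7} = 0  ⟹  sig = [2:]
  {2,5}:  v_{2} + v_{5} = 0  ⟹  sig = [2:]
  {4,6}:  v_{4} + v_{6} = 0  ⟹  sig = [2:]
  {0,6}:  v_{0} + v_{6} = v_{1}  ⟹  sig = [2:1]
  {1,3}:  v_{1} + v_{3} = v_{2}  ⟹  sig = [2:1]
  {1,4}:  v_{1} + v_{4} = v_{0}  ⟹  sig = [2:1]
  {1,7}:  v_{1} + v_{7} = v_{6}  ⟹  sig = [2:1]
  {0,3}:  v_{0} + v_{3} = v_{2} + v_{4}  ⟹  sig = [2:1,1]
  {3,5}:  v_{3} + v_{5} = v_{4} + v_{7}  ⟹  sig = [2:1,1]
  {3,6}:  v_{3} + v_{6} = v_{2} + v_{7}  ⟹  sig = [2:1,1]
  {2,4,7}:  v_{2} + v_{4} + v_{7} = v_{3}  ⟹  sig = [3:1]

Hence PRS(X_Σ) =
[[2:], [2:], [2:], [2:1], [2:1], [2:1], [2:1], [2:1,1], [2:1,1], [2:1,1], [3:1]]


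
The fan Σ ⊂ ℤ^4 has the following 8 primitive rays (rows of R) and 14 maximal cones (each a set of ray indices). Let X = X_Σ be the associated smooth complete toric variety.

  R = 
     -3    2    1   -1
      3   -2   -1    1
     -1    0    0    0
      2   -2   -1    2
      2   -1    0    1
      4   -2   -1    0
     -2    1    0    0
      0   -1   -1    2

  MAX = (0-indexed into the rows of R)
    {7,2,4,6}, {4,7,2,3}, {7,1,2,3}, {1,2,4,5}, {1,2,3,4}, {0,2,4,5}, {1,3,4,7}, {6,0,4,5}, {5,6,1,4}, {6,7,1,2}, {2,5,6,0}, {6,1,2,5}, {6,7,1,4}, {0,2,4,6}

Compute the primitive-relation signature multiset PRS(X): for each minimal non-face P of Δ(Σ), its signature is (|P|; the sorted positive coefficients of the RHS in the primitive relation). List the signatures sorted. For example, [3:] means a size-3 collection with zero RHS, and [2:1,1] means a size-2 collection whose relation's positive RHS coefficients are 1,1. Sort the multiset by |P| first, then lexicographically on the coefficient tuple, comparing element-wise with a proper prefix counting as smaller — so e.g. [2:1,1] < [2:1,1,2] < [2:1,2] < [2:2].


Σ has 9 primitive collections:

  • {0,1}:  v_{0} + v_{1} = 0  so sig = [2:]
  • {3,6}:  v_{3} + v_{6} = v_{7}  so sig = [2:1]
  • {0,3}:  v_{0} + v_{3} = v_{2} + v_{4} + v_{6}  so sig = [2:1,1,1]
  • {0,7}:  v_{0} + v_{7} = v_{2} + v_{4} + 2·v_{6}  so sig = [2:1,1,2]
  • {5,7}:  v_{5} + v_{7} = 2·v_{1} + v_{6}  so sig = [2:1,2]
  • {3,5}:  v_{3} + v_{5} = 2·v_{1}  so sig = [2:2]
  • {1,2,4,6}:  v_{1} + v_{2} + v_{4} + v_{6} = v_{3}  so sig = [4:1]
  • {2,4,5,6}:  v_{2} + v_{4} + v_{5} + v_{6} = v_{1}  so sig = [4:1]
  • {1,2,4,7}:  v_{1} + v_{2} + v_{4} + v_{7} = 2·v_{3}  so sig = [4:2]

Sorted signature multiset PRS(X):
    [2:]
    [2:1]
    [2:1,1,1]
    [2:1,1,2]
    [2:1,2]
    [2:2]
    [4:1]
    [4:1]
    [4:2]


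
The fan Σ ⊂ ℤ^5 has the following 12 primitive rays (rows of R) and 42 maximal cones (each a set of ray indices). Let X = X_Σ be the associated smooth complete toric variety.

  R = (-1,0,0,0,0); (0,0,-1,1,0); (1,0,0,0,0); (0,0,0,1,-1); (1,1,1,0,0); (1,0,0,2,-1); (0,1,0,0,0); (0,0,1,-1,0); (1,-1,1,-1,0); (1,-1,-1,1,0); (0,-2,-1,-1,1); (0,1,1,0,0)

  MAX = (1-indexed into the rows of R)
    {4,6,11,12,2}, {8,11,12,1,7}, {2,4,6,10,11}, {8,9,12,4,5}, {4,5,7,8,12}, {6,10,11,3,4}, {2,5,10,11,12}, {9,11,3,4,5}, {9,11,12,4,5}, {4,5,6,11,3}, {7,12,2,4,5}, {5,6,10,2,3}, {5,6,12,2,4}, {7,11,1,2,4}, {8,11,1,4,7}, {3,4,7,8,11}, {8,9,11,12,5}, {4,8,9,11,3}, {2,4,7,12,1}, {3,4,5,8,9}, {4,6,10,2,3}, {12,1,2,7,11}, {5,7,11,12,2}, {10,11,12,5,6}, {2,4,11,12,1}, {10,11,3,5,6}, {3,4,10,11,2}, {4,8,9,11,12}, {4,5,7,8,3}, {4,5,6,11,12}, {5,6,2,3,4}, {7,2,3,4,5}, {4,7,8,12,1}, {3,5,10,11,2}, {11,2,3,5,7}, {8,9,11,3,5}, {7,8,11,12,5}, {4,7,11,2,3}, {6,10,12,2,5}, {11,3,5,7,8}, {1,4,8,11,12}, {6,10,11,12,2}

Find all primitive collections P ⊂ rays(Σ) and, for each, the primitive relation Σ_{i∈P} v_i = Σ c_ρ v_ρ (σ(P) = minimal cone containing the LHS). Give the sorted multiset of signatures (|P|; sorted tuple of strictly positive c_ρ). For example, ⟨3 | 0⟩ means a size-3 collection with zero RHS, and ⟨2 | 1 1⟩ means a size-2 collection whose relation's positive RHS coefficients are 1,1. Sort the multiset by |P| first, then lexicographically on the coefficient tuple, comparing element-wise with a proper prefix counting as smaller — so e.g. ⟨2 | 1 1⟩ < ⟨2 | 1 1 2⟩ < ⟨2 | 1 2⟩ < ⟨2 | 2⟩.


23 minimal non-faces of Δ(Σ) (on 12 rays):

  • {1,3}:  v_{1} + v_{3} = 0  ⇒ sig = ⟨2 | 0⟩
  • {2,8}:  v_{2} + v_{8} = 0  ⇒ sig = ⟨2 | 0⟩
  • {1,5}:  v_{1} + v_{5} = v_{12}  ⇒ sig = ⟨2 | 1⟩
  • {3,12}:  v_{3} + v_{12} = v_{5}  ⇒ sig = ⟨2 | 1⟩
  • {7,9}:  v_{7} + v_{9} = v_{3} + v_{8}  ⇒ sig = ⟨2 | 1 1⟩
  • {7,10}:  v_{7} + v_{10} = v_{2} + v_{3}  ⇒ sig = ⟨2 | 1 1⟩
  • {2,9}:  v_{2} + v_{9} = v_{4} + v_{5} + v_{11}  ⇒ sig = ⟨2 | 1 1 1⟩
  • {6,7}:  v_{6} + v_{7} = v_{2} + v_{4} + v_{5}  ⇒ sig = ⟨2 | 1 1 1⟩
  • {8,10}:  v_{8} + v_{10} = v_{4} + v_{5} + v_{11}  ⇒ sig = ⟨2 | 1 1 1⟩
  • {1,9}:  v_{1} + v_{9} = v_{4} + v_{8} + v_{11} + v_{12}  ⇒ sig = ⟨2 | 1 1 1 1⟩
  • {1,10}:  v_{1} + v_{10} = v_{2} + v_{4} + v_{11} + v_{12}  ⇒ sig = ⟨2 | 1 1 1 1⟩
  • {6,8}:  v_{6} + v_{8} = 2·v_{4} + v_{5} + v_{11} + v_{12}  ⇒ sig = ⟨2 | 1 1 1 2⟩
  • {1,6}:  v_{1} + v_{6} = v_{2} + 2·v_{4} + v_{11} + 2·v_{12}  ⇒ sig = ⟨2 | 1 1 2 2⟩
  • {6,9}:  v_{6} + v_{9} = 3·v_{4} + 2·v_{5} + 2·v_{11} + v_{12}  ⇒ sig = ⟨2 | 1 2 2 3⟩
  • {9,10}:  v_{9} + v_{10} = 2·v_{4} + 2·v_{5} + 2·v_{11}  ⇒ sig = ⟨2 | 2 2 2⟩
  • {4,10,12}:  v_{4} + v_{10} + v_{12} = v_{6}  ⇒ sig = ⟨3 | 1⟩
  • {4,5,10}:  v_{4} + v_{5} + v_{10} = v_{3} + v_{6}  ⇒ sig = ⟨3 | 1 1⟩
  • {4,7,11,12}:  v_{4} + v_{7} + v_{11} + v_{12} = 0  ⇒ sig = ⟨4 | 0⟩
  • {2,4,5,11}:  v_{2} + v_{4} + v_{5} + v_{11} = v_{10}  ⇒ sig = ⟨4 | 1⟩
  • {4,5,7,11}:  v_{4} + v_{5} + v_{7} + v_{11} = v_{3}  ⇒ sig = ⟨4 | 1⟩
  • {4,5,8,11}:  v_{4} + v_{5} + v_{8} + v_{11} = v_{9}  ⇒ sig = ⟨4 | 1⟩
  • {2,5,6,11}:  v_{2} + v_{5} + v_{6} + v_{11} = 2·v_{10} + v_{12}  ⇒ sig = ⟨4 | 1 2⟩
  • {2,3,6,11}:  v_{2} + v_{3} + v_{6} + v_{11} = 2·v_{10}  ⇒ sig = ⟨4 | 2⟩

Hence PRS(X_Σ) =
[⟨2 | 0⟩, ⟨2 | 0⟩, ⟨2 | 1⟩, ⟨2 | 1⟩, ⟨2 | 1 1⟩, ⟨2 | 1 1⟩, ⟨2 | 1 1 1⟩, ⟨2 | 1 1 1⟩, ⟨2 | 1 1 1⟩, ⟨2 | 1 1 1 1⟩, ⟨2 | 1 1 1 1⟩, ⟨2 | 1 1 1 2⟩, ⟨2 | 1 1 2 2⟩, ⟨2 | 1 2 2 3⟩, ⟨2 | 2 2 2⟩, ⟨3 | 1⟩, ⟨3 | 1 1⟩, ⟨4 | 0⟩, ⟨4 | 1⟩, ⟨4 | 1⟩, ⟨4 | 1⟩, ⟨4 | 1 2⟩, ⟨4 | 2⟩]


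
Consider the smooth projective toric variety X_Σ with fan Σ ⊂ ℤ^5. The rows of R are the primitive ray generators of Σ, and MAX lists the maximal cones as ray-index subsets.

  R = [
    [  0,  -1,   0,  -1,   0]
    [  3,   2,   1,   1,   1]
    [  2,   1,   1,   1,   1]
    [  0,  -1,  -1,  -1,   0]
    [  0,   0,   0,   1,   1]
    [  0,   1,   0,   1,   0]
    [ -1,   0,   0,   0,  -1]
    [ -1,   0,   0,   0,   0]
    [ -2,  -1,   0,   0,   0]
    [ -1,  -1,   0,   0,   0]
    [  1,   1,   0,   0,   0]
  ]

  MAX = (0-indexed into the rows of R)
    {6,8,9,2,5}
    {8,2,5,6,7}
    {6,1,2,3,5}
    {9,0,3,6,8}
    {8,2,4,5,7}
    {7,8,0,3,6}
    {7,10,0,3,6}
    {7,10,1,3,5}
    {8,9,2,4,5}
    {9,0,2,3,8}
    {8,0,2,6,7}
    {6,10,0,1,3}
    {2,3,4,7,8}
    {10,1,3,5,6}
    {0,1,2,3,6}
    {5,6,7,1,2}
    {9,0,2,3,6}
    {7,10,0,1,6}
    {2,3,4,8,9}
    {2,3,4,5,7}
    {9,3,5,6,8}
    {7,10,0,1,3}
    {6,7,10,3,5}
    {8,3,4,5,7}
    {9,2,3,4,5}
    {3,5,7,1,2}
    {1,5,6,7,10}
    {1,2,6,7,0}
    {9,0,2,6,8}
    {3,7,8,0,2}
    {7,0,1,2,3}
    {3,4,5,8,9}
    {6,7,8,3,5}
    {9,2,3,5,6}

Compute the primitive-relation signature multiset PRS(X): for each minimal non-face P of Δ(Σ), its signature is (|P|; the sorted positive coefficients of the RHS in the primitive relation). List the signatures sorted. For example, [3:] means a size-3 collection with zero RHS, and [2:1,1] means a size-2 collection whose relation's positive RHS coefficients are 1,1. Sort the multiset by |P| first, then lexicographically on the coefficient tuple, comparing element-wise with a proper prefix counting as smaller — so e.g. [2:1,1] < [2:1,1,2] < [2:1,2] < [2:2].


15 minimal non-faces of Δ(Σ) (on 11 rays):

  {0,5}:  v_{0} + v_{5} = 0 ; sig = [2:]
  {9,10}:  v_{9} + v_{10} = 0 ; sig = [2:]
  {1,9}:  v_{1} + v_{9} = v_{2} ; sig = [2:1]
  {2,10}:  v_{2} + v_{10} = v_{1} ; sig = [2:1]
  {7,9}:  v_{7} + v_{9} = v_{8} ; sig = [2:1]
  {8,10}:  v_{8} + v_{10} = v_{7} ; sig = [2:1]
  {1,8}:  v_{1} + v_{8} = v_{2} + v_{7} ; sig = [2:1,1]
  {4,6}:  v_{4} + v_{6} = v_{5} + v_{9} ; sig = [2:1,1]
  {0,4}:  v_{0} + v_{4} = v_{2} + v_{3} + v_{8} ; sig = [2:1,1,1]
  {4,10}:  v_{4} + v_{10} = v_{2} + v_{3} + v_{5} + v_{7} ; sig = [2:1,1,1,1]
  {1,4}:  v_{1} + v_{4} = 2·v_{2} + v_{3} + v_{5} + v_{7} ; sig = [2:1,1,1,2]
  {2,3,6,7}:  v_{2} + v_{3} + v_{6} + v_{7} = 0 ; sig = [4:]
  {1,3,6,7}:  v_{1} + v_{3} + v_{6} + v_{7} = v_{10} ; sig = [4:1]
  {2,3,5,8}:  v_{2} + v_{3} + v_{5} + v_{8} = v_{4} ; sig = [4:1]
  {2,3,6,8}:  v_{2} + v_{3} + v_{6} + v_{8} = v_{9} ; sig = [4:1]

Hence PRS(X_Σ) =
{ [2:] ×2,  [2:1] ×4,  [2:1,1] ×2,  [2:1,1,1],  [2:1,1,1,1],  [2:1,1,1,2],  [4:],  [4:1] ×3 }
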